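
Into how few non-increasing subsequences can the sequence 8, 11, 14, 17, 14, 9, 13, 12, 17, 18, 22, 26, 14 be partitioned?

7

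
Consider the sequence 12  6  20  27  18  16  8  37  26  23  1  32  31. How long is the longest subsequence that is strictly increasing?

Track the smallest tail for each achievable length (strict):
12 → extends → [12]
6 → replaces 12 → [6]
20 → extends → [6, 20]
27 → extends → [6, 20, 27]
18 → replaces 20 → [6, 18, 27]
16 → replaces 18 → [6, 16, 27]
8 → replaces 16 → [6, 8, 27]
37 → extends → [6, 8, 27, 37]
26 → replaces 27 → [6, 8, 26, 37]
23 → replaces 26 → [6, 8, 23, 37]
1 → replaces 6 → [1, 8, 23, 37]
32 → replaces 37 → [1, 8, 23, 32]
31 → replaces 32 → [1, 8, 23, 31]
Four tails, so the longest strictly increasing subsequence has length 4 (e.g. 12, 20, 27, 37).

4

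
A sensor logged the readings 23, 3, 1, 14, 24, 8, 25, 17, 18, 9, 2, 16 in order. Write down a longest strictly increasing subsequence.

3, 14, 24, 25

Patience tails give the LIS length; then backtrack through the dp parents:
23 → extends → [23]
3 → replaces 23 → [3]
1 → replaces 3 → [1]
14 → extends → [1, 14]
24 → extends → [1, 14, 24]
8 → replaces 14 → [1, 8, 24]
25 → extends → [1, 8, 24, 25]
17 → replaces 24 → [1, 8, 17, 25]
18 → replaces 25 → [1, 8, 17, 18]
9 → replaces 17 → [1, 8, 9, 18]
2 → replaces 8 → [1, 2, 9, 18]
16 → replaces 18 → [1, 2, 9, 16]
Length 4; one witness is 3, 14, 24, 25.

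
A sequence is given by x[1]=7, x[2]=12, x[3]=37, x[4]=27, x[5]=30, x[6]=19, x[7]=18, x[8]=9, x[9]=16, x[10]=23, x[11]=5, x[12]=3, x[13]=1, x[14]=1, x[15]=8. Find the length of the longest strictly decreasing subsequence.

8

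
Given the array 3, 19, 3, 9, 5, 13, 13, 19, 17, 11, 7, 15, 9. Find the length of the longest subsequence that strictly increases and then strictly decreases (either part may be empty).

7

inc[i] = longest strictly increasing subsequence ending at i; dec[i] = longest strictly decreasing subsequence starting at i:
i:      1  2  3  4  5  6  7  8  9 10 11 12 13
a[i]:   3 19  3  9  5 13 13 19 17 11  7 15  9
inc:    1  2  1  2  2  3  3  4  4  3  3  4  4
dec:    1  4  1  2  1  3  3  4  3  2  1  2  1
Best peak at i=8 (value 19): inc=4, dec=4, length 4+4−1 = 7.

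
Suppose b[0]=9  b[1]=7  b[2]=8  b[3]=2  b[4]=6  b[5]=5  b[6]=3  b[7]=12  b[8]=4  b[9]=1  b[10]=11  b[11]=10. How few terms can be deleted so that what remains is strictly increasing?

8

Fewest deletions = n − (longest strictly increasing subsequence).
Patience tails:
9 → extends → [9]
7 → replaces 9 → [7]
8 → extends → [7, 8]
2 → replaces 7 → [2, 8]
6 → replaces 8 → [2, 6]
5 → replaces 6 → [2, 5]
3 → replaces 5 → [2, 3]
12 → extends → [2, 3, 12]
4 → replaces 12 → [2, 3, 4]
1 → replaces 2 → [1, 3, 4]
11 → extends → [1, 3, 4, 11]
10 → replaces 11 → [1, 3, 4, 10]
Longest strictly increasing subsequence has length 4, so deletions = 12 − 4 = 8.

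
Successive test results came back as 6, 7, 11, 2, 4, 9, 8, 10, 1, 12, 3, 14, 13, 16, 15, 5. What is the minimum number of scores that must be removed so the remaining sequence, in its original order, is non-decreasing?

9

Fewest deletions = n − (longest non-decreasing subsequence).
Patience tails:
6 → extends → [6]
7 → extends → [6, 7]
11 → extends → [6, 7, 11]
2 → replaces 6 → [2, 7, 11]
4 → replaces 7 → [2, 4, 11]
9 → replaces 11 → [2, 4, 9]
8 → replaces 9 → [2, 4, 8]
10 → extends → [2, 4, 8, 10]
1 → replaces 2 → [1, 4, 8, 10]
12 → extends → [1, 4, 8, 10, 12]
3 → replaces 4 → [1, 3, 8, 10, 12]
14 → extends → [1, 3, 8, 10, 12, 14]
13 → replaces 14 → [1, 3, 8, 10, 12, 13]
16 → extends → [1, 3, 8, 10, 12, 13, 16]
15 → replaces 16 → [1, 3, 8, 10, 12, 13, 15]
5 → replaces 8 → [1, 3, 5, 10, 12, 13, 15]
Longest non-decreasing subsequence has length 7, so deletions = 16 − 7 = 9.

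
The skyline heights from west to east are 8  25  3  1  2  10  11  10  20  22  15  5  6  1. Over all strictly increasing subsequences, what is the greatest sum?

71

Let S[i] be the best sum of a strictly increasing subsequence ending at i:
i:      1  2  3  4  5  6  7  8  9 10 11 12 13 14
a[i]:   8 25  3  1  2 10 11 10 20 22 15  5  6  1
S:      8 33  3  1  3 18 29 18 49 71 44  8 14  1
Maximum is 71 (e.g. 8 + 10 + 11 + 20 + 22).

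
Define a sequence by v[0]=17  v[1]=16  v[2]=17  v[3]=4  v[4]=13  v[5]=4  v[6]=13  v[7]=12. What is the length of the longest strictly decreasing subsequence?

4

Negate each value so 'decreasing' becomes 'increasing', then run patience tails on the negated sequence:
-17 → extends → [-17]
-16 → extends → [-17, -16]
-17 → already a tail → [-17, -16]
-4 → extends → [-17, -16, -4]
-13 → replaces -4 → [-17, -16, -13]
-4 → extends → [-17, -16, -13, -4]
-13 → already a tail → [-17, -16, -13, -4]
-12 → replaces -4 → [-17, -16, -13, -12]
Four tails, so the longest strictly decreasing subsequence of the original has length 4.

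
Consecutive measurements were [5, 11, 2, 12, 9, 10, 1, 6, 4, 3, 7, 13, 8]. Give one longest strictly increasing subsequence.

Patience tails give the LIS length; then backtrack through the dp parents:
5 → extends → [5]
11 → extends → [5, 11]
2 → replaces 5 → [2, 11]
12 → extends → [2, 11, 12]
9 → replaces 11 → [2, 9, 12]
10 → replaces 12 → [2, 9, 10]
1 → replaces 2 → [1, 9, 10]
6 → replaces 9 → [1, 6, 10]
4 → replaces 6 → [1, 4, 10]
3 → replaces 4 → [1, 3, 10]
7 → replaces 10 → [1, 3, 7]
13 → extends → [1, 3, 7, 13]
8 → replaces 13 → [1, 3, 7, 8]
Length 4; one witness is 5, 11, 12, 13.

5, 11, 12, 13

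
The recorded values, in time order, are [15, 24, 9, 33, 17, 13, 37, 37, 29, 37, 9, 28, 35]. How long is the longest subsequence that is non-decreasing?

6

Track the smallest tail for each achievable length (allowing ties):
15 → extends → [15]
24 → extends → [15, 24]
9 → replaces 15 → [9, 24]
33 → extends → [9, 24, 33]
17 → replaces 24 → [9, 17, 33]
13 → replaces 17 → [9, 13, 33]
37 → extends → [9, 13, 33, 37]
37 → extends → [9, 13, 33, 37, 37]
29 → replaces 33 → [9, 13, 29, 37, 37]
37 → extends → [9, 13, 29, 37, 37, 37]
9 → replaces 13 → [9, 9, 29, 37, 37, 37]
28 → replaces 29 → [9, 9, 28, 37, 37, 37]
35 → replaces 37 → [9, 9, 28, 35, 37, 37]
Six tails, so the longest non-decreasing subsequence has length 6 (e.g. 15, 24, 33, 37, 37, 37).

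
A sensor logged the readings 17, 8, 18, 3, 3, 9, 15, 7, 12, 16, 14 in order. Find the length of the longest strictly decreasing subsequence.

Negate each value so 'decreasing' becomes 'increasing', then run patience tails on the negated sequence:
-17 → extends → [-17]
-8 → extends → [-17, -8]
-18 → replaces -17 → [-18, -8]
-3 → extends → [-18, -8, -3]
-3 → already a tail → [-18, -8, -3]
-9 → replaces -8 → [-18, -9, -3]
-15 → replaces -9 → [-18, -15, -3]
-7 → replaces -3 → [-18, -15, -7]
-12 → replaces -7 → [-18, -15, -12]
-16 → replaces -15 → [-18, -16, -12]
-14 → replaces -12 → [-18, -16, -14]
Three tails, so the longest strictly decreasing subsequence of the original has length 3.

3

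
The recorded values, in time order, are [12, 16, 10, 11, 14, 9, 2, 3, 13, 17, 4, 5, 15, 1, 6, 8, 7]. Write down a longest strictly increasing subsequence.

2, 3, 4, 5, 6, 8

Patience tails give the LIS length; then backtrack through the dp parents:
12 → extends → [12]
16 → extends → [12, 16]
10 → replaces 12 → [10, 16]
11 → replaces 16 → [10, 11]
14 → extends → [10, 11, 14]
9 → replaces 10 → [9, 11, 14]
2 → replaces 9 → [2, 11, 14]
3 → replaces 11 → [2, 3, 14]
13 → replaces 14 → [2, 3, 13]
17 → extends → [2, 3, 13, 17]
4 → replaces 13 → [2, 3, 4, 17]
5 → replaces 17 → [2, 3, 4, 5]
15 → extends → [2, 3, 4, 5, 15]
1 → replaces 2 → [1, 3, 4, 5, 15]
6 → replaces 15 → [1, 3, 4, 5, 6]
8 → extends → [1, 3, 4, 5, 6, 8]
7 → replaces 8 → [1, 3, 4, 5, 6, 7]
Length 6; one witness is 2, 3, 4, 5, 6, 8.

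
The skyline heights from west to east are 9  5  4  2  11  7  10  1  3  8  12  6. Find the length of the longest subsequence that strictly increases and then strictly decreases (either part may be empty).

inc[i] = longest strictly increasing subsequence ending at i; dec[i] = longest strictly decreasing subsequence starting at i:
i:      1  2  3  4  5  6  7  8  9 10 11 12
a[i]:   9  5  4  2 11  7 10  1  3  8 12  6
inc:    1  1  1  1  2  2  3  1  2  3  4  3
dec:    5  4  3  2  4  2  3  1  1  2  2  1
Best peak at i=1 (value 9): inc=1, dec=5, length 1+5−1 = 5.

5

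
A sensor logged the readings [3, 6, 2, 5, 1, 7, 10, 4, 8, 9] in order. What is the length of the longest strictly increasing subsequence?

Let dp[i] be the length of the longest such subsequence ending at index i:
i:      1  2  3  4  5  6  7  8  9 10
a[i]:   3  6  2  5  1  7 10  4  8  9
dp:     1  2  1  2  1  3  4  2  4  5
Maximum dp value is 5.

5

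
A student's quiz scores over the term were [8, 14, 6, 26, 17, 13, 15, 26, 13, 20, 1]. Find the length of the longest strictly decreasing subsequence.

5

Let dp[i] be the longest strictly decreasing subsequence ending at i:
i:      1  2  3  4  5  6  7  8  9 10 11
a[i]:   8 14  6 26 17 13 15 26 13 20  1
dp:     1  1  2  1  2  3  3  1  4  2  5
Maximum is 5.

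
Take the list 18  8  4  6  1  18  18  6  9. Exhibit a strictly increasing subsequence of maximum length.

4, 6, 18

Patience tails give the LIS length; then backtrack through the dp parents:
18 → extends → [18]
8 → replaces 18 → [8]
4 → replaces 8 → [4]
6 → extends → [4, 6]
1 → replaces 4 → [1, 6]
18 → extends → [1, 6, 18]
18 → already a tail → [1, 6, 18]
6 → already a tail → [1, 6, 18]
9 → replaces 18 → [1, 6, 9]
Length 3; one witness is 4, 6, 18.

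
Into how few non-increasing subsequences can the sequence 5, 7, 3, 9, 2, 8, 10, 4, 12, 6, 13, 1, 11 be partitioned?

The minimum number of non-increasing subsequences covering a sequence equals the length of its longest strictly increasing subsequence.
LIS length is 6 (e.g. 5, 7, 9, 10, 12, 13), so 6 piles are needed.

6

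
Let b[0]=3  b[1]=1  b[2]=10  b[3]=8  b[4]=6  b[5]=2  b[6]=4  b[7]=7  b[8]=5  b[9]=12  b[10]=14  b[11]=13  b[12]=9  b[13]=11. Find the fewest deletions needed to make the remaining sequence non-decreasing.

Fewest deletions = n − (longest non-decreasing subsequence).
Patience tails:
3 → extends → [3]
1 → replaces 3 → [1]
10 → extends → [1, 10]
8 → replaces 10 → [1, 8]
6 → replaces 8 → [1, 6]
2 → replaces 6 → [1, 2]
4 → extends → [1, 2, 4]
7 → extends → [1, 2, 4, 7]
5 → replaces 7 → [1, 2, 4, 5]
12 → extends → [1, 2, 4, 5, 12]
14 → extends → [1, 2, 4, 5, 12, 14]
13 → replaces 14 → [1, 2, 4, 5, 12, 13]
9 → replaces 12 → [1, 2, 4, 5, 9, 13]
11 → replaces 13 → [1, 2, 4, 5, 9, 11]
Longest non-decreasing subsequence has length 6, so deletions = 14 − 6 = 8.

8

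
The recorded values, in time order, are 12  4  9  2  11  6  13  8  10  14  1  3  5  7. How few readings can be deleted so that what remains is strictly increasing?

9

Fewest deletions = n − (longest strictly increasing subsequence).
i:      1  2  3  4  5  6  7  8  9 10 11 12 13 14
a[i]:  12  4  9  2 11  6 13  8 10 14  1  3  5  7
dp:     1  1  2  1  3  2  4  3  4  5  1  2  3  4
max dp = 5, so deletions = 14 − 5 = 9.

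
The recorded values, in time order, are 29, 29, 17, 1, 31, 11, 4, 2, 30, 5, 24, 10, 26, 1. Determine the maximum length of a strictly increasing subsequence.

5

Track the smallest tail for each achievable length (strict):
29 → extends → [29]
29 → already a tail → [29]
17 → replaces 29 → [17]
1 → replaces 17 → [1]
31 → extends → [1, 31]
11 → replaces 31 → [1, 11]
4 → replaces 11 → [1, 4]
2 → replaces 4 → [1, 2]
30 → extends → [1, 2, 30]
5 → replaces 30 → [1, 2, 5]
24 → extends → [1, 2, 5, 24]
10 → replaces 24 → [1, 2, 5, 10]
26 → extends → [1, 2, 5, 10, 26]
1 → already a tail → [1, 2, 5, 10, 26]
Five tails, so the longest strictly increasing subsequence has length 5 (e.g. 1, 4, 5, 24, 26).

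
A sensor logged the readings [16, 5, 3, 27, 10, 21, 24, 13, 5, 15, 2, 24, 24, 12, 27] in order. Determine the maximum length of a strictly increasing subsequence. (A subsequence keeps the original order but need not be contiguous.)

6

Track the smallest tail for each achievable length (strict):
16 → extends → [16]
5 → replaces 16 → [5]
3 → replaces 5 → [3]
27 → extends → [3, 27]
10 → replaces 27 → [3, 10]
21 → extends → [3, 10, 21]
24 → extends → [3, 10, 21, 24]
13 → replaces 21 → [3, 10, 13, 24]
5 → replaces 10 → [3, 5, 13, 24]
15 → replaces 24 → [3, 5, 13, 15]
2 → replaces 3 → [2, 5, 13, 15]
24 → extends → [2, 5, 13, 15, 24]
24 → already a tail → [2, 5, 13, 15, 24]
12 → replaces 13 → [2, 5, 12, 15, 24]
27 → extends → [2, 5, 12, 15, 24, 27]
Six tails, so the longest strictly increasing subsequence has length 6 (e.g. 5, 10, 13, 15, 24, 27).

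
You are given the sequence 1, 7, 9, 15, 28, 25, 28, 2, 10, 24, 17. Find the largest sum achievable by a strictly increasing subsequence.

Let S[i] be the best sum of a strictly increasing subsequence ending at i:
i:      1  2  3  4  5  6  7  8  9 10 11
a[i]:   1  7  9 15 28 25 28  2 10 24 17
S:      1  8 17 32 60 57 85  3 27 56 49
Maximum is 85 (e.g. 1 + 7 + 9 + 15 + 25 + 28).

85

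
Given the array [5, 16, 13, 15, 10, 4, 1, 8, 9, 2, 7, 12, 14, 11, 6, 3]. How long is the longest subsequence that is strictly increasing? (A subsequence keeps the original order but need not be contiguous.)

Let dp[i] be the length of the longest such subsequence ending at index i:
i:      1  2  3  4  5  6  7  8  9 10 11 12 13 14 15 16
a[i]:   5 16 13 15 10  4  1  8  9  2  7 12 14 11  6  3
dp:     1  2  2  3  2  1  1  2  3  2  3  4  5  4  3  3
Maximum dp value is 5.

5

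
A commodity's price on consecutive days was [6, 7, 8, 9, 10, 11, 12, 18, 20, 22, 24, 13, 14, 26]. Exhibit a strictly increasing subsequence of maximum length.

Patience tails give the LIS length; then backtrack through the dp parents:
6 → extends → [6]
7 → extends → [6, 7]
8 → extends → [6, 7, 8]
9 → extends → [6, 7, 8, 9]
10 → extends → [6, 7, 8, 9, 10]
11 → extends → [6, 7, 8, 9, 10, 11]
12 → extends → [6, 7, 8, 9, 10, 11, 12]
18 → extends → [6, 7, 8, 9, 10, 11, 12, 18]
20 → extends → [6, 7, 8, 9, 10, 11, 12, 18, 20]
22 → extends → [6, 7, 8, 9, 10, 11, 12, 18, 20, 22]
24 → extends → [6, 7, 8, 9, 10, 11, 12, 18, 20, 22, 24]
13 → replaces 18 → [6, 7, 8, 9, 10, 11, 12, 13, 20, 22, 24]
14 → replaces 20 → [6, 7, 8, 9, 10, 11, 12, 13, 14, 22, 24]
26 → extends → [6, 7, 8, 9, 10, 11, 12, 13, 14, 22, 24, 26]
Length 12; one witness is 6, 7, 8, 9, 10, 11, 12, 18, 20, 22, 24, 26.

6, 7, 8, 9, 10, 11, 12, 18, 20, 22, 24, 26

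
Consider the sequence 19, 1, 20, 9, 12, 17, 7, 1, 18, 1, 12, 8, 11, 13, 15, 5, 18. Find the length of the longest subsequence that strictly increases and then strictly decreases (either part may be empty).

8

inc[i] = longest strictly increasing subsequence ending at i; dec[i] = longest strictly decreasing subsequence starting at i:
i:      1  2  3  4  5  6  7  8  9 10 11 12 13 14 15 16 17
a[i]:  19  1 20  9 12 17  7  1 18  1 12  8 11 13 15  5 18
inc:    1  1  2  2  3  4  2  1  5  1  3  3  4  5  6  2  7
dec:    5  1  5  3  3  4  2  1  4  1  3  2  2  2  2  1  1
Best peak at i=9 (value 18): inc=5, dec=4, length 5+4−1 = 8.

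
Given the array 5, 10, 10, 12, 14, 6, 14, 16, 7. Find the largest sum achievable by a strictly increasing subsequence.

Let S[i] be the best sum of a strictly increasing subsequence ending at i:
i:      1  2  3  4  5  6  7  8  9
a[i]:   5 10 10 12 14  6 14 16  7
S:      5 15 15 27 41 11 41 57 18
Maximum is 57 (e.g. 5 + 10 + 12 + 14 + 16).

57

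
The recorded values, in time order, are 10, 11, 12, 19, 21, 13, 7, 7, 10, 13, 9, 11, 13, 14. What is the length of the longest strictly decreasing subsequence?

4

Negate each value so 'decreasing' becomes 'increasing', then run patience tails on the negated sequence:
-10 → extends → [-10]
-11 → replaces -10 → [-11]
-12 → replaces -11 → [-12]
-19 → replaces -12 → [-19]
-21 → replaces -19 → [-21]
-13 → extends → [-21, -13]
-7 → extends → [-21, -13, -7]
-7 → already a tail → [-21, -13, -7]
-10 → replaces -7 → [-21, -13, -10]
-13 → already a tail → [-21, -13, -10]
-9 → extends → [-21, -13, -10, -9]
-11 → replaces -10 → [-21, -13, -11, -9]
-13 → already a tail → [-21, -13, -11, -9]
-14 → replaces -13 → [-21, -14, -11, -9]
Four tails, so the longest strictly decreasing subsequence of the original has length 4.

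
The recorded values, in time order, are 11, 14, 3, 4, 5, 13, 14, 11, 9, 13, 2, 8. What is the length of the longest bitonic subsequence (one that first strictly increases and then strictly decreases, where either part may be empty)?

inc[i] = longest strictly increasing subsequence ending at i; dec[i] = longest strictly decreasing subsequence starting at i:
i:      1  2  3  4  5  6  7  8  9 10 11 12
a[i]:  11 14  3  4  5 13 14 11  9 13  2  8
inc:    1  2  1  2  3  4  5  4  4  5  1  4
dec:    3  5  2  2  2  4  4  3  2  2  1  1
Best peak at i=7 (value 14): inc=5, dec=4, length 5+4−1 = 8.

8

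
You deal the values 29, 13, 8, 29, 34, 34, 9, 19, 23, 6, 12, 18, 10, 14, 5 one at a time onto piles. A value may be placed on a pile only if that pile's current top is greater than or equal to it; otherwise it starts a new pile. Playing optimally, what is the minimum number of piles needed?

Place each on the leftmost legal pile:
29 → new pile 1 (tops now [29])
13 → pile 1 (tops now [13])
8 → pile 1 (tops now [8])
29 → new pile 2 (tops now [8, 29])
34 → new pile 3 (tops now [8, 29, 34])
34 → pile 3 (tops now [8, 29, 34])
9 → pile 2 (tops now [8, 9, 34])
19 → pile 3 (tops now [8, 9, 19])
23 → new pile 4 (tops now [8, 9, 19, 23])
6 → pile 1 (tops now [6, 9, 19, 23])
12 → pile 3 (tops now [6, 9, 12, 23])
18 → pile 4 (tops now [6, 9, 12, 18])
10 → pile 3 (tops now [6, 9, 10, 18])
14 → pile 4 (tops now [6, 9, 10, 14])
5 → pile 1 (tops now [5, 9, 10, 14])
Four piles.

4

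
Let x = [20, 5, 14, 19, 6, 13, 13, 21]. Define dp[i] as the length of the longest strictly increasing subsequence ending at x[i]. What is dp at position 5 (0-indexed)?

3

dp[i] = 1 + max{dp[j] : j<i, x[j]<x[i]} (or 1 if no such j):
i:      0  1  2  3  4  5  6  7
x[i]:  20  5 14 19  6 13 13 21
dp:     1  1  2  3  2  3  3  4
At index 5 the value is 3.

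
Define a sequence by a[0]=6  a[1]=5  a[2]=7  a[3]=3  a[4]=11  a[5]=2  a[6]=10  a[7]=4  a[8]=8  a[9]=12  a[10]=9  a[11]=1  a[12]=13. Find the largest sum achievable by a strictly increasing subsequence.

Let S[i] be the best sum of a strictly increasing subsequence ending at i:
i:      0  1  2  3  4  5  6  7  8  9 10 11 12
a[i]:   6  5  7  3 11  2 10  4  8 12  9  1 13
S:      6  5 13  3 24  2 23  7 21 36 30  1 49
Maximum is 49 (e.g. 6 + 7 + 11 + 12 + 13).

49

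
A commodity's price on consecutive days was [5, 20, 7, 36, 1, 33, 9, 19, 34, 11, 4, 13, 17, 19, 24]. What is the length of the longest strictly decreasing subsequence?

Negate each value so 'decreasing' becomes 'increasing', then run patience tails on the negated sequence:
-5 → extends → [-5]
-20 → replaces -5 → [-20]
-7 → extends → [-20, -7]
-36 → replaces -20 → [-36, -7]
-1 → extends → [-36, -7, -1]
-33 → replaces -7 → [-36, -33, -1]
-9 → replaces -1 → [-36, -33, -9]
-19 → replaces -9 → [-36, -33, -19]
-34 → replaces -33 → [-36, -34, -19]
-11 → extends → [-36, -34, -19, -11]
-4 → extends → [-36, -34, -19, -11, -4]
-13 → replaces -11 → [-36, -34, -19, -13, -4]
-17 → replaces -13 → [-36, -34, -19, -17, -4]
-19 → already a tail → [-36, -34, -19, -17, -4]
-24 → replaces -19 → [-36, -34, -24, -17, -4]
Five tails, so the longest strictly decreasing subsequence of the original has length 5.

5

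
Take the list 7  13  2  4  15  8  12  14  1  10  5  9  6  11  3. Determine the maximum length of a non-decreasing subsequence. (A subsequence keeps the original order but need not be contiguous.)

5

Track the smallest tail for each achievable length (allowing ties):
7 → extends → [7]
13 → extends → [7, 13]
2 → replaces 7 → [2, 13]
4 → replaces 13 → [2, 4]
15 → extends → [2, 4, 15]
8 → replaces 15 → [2, 4, 8]
12 → extends → [2, 4, 8, 12]
14 → extends → [2, 4, 8, 12, 14]
1 → replaces 2 → [1, 4, 8, 12, 14]
10 → replaces 12 → [1, 4, 8, 10, 14]
5 → replaces 8 → [1, 4, 5, 10, 14]
9 → replaces 10 → [1, 4, 5, 9, 14]
6 → replaces 9 → [1, 4, 5, 6, 14]
11 → replaces 14 → [1, 4, 5, 6, 11]
3 → replaces 4 → [1, 3, 5, 6, 11]
Five tails, so the longest non-decreasing subsequence has length 5 (e.g. 2, 4, 8, 12, 14).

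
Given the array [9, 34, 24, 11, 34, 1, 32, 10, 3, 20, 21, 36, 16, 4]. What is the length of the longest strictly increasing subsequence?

Track the smallest tail for each achievable length (strict):
9 → extends → [9]
34 → extends → [9, 34]
24 → replaces 34 → [9, 24]
11 → replaces 24 → [9, 11]
34 → extends → [9, 11, 34]
1 → replaces 9 → [1, 11, 34]
32 → replaces 34 → [1, 11, 32]
10 → replaces 11 → [1, 10, 32]
3 → replaces 10 → [1, 3, 32]
20 → replaces 32 → [1, 3, 20]
21 → extends → [1, 3, 20, 21]
36 → extends → [1, 3, 20, 21, 36]
16 → replaces 20 → [1, 3, 16, 21, 36]
4 → replaces 16 → [1, 3, 4, 21, 36]
Five tails, so the longest strictly increasing subsequence has length 5 (e.g. 9, 11, 20, 21, 36).

5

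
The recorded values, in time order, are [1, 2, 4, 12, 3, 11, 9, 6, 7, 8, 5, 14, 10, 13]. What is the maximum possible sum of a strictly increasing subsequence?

Let S[i] be the best sum of a strictly increasing subsequence ending at i:
i:      1  2  3  4  5  6  7  8  9 10 11 12 13 14
a[i]:   1  2  4 12  3 11  9  6  7  8  5 14 10 13
S:      1  3  7 19  6 18 16 13 20 28 12 42 38 51
Maximum is 51 (e.g. 1 + 2 + 4 + 6 + 7 + 8 + 10 + 13).

51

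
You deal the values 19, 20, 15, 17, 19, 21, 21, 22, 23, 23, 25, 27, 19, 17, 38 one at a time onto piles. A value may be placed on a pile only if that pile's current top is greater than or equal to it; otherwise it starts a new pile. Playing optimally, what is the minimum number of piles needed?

9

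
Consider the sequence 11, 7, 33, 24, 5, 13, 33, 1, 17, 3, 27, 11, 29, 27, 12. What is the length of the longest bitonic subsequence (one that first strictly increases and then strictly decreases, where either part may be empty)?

7

inc[i] = longest strictly increasing subsequence ending at i; dec[i] = longest strictly decreasing subsequence starting at i:
i:      1  2  3  4  5  6  7  8  9 10 11 12 13 14 15
a[i]:  11  7 33 24  5 13 33  1 17  3 27 11 29 27 12
inc:    1  1  2  2  1  2  3  1  3  2  4  3  5  4  4
dec:    4  3  4  3  2  2  4  1  2  1  2  1  3  2  1
Best peak at i=13 (value 29): inc=5, dec=3, length 5+3−1 = 7.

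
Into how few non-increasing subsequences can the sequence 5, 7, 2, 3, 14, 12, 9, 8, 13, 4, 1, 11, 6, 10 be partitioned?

5

The minimum number of non-increasing subsequences covering a sequence equals the length of its longest strictly increasing subsequence.
LIS length is 5 (e.g. 2, 3, 4, 6, 10), so 5 piles are needed.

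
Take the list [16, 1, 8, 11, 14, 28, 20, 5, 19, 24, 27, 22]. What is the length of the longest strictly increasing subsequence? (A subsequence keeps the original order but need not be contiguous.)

7

Track the smallest tail for each achievable length (strict):
16 → extends → [16]
1 → replaces 16 → [1]
8 → extends → [1, 8]
11 → extends → [1, 8, 11]
14 → extends → [1, 8, 11, 14]
28 → extends → [1, 8, 11, 14, 28]
20 → replaces 28 → [1, 8, 11, 14, 20]
5 → replaces 8 → [1, 5, 11, 14, 20]
19 → replaces 20 → [1, 5, 11, 14, 19]
24 → extends → [1, 5, 11, 14, 19, 24]
27 → extends → [1, 5, 11, 14, 19, 24, 27]
22 → replaces 24 → [1, 5, 11, 14, 19, 22, 27]
Seven tails, so the longest strictly increasing subsequence has length 7 (e.g. 1, 8, 11, 14, 20, 24, 27).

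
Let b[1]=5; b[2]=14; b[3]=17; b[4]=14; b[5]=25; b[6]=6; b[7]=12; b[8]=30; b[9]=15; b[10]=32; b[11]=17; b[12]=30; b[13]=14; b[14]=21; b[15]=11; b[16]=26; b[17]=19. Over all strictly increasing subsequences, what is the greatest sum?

Let S[i] be the best sum of a strictly increasing subsequence ending at i:
i:       1   2   3   4   5   6   7   8   9  10  11  12  13  14  15  16  17
b[i]:    5  14  17  14  25   6  12  30  15  32  17  30  14  21  11  26  19
S:       5  19  36  19  61  11  23  91  38 123  55  91  37  76  22 102  74
Maximum is 123 (e.g. 5 + 14 + 17 + 25 + 30 + 32).

123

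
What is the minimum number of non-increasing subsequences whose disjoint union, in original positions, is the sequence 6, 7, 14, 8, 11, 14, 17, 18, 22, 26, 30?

10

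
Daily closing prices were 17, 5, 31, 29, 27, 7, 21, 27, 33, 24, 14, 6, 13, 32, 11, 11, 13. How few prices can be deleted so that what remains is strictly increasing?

Fewest deletions = n − (longest strictly increasing subsequence).
Patience tails:
17 → extends → [17]
5 → replaces 17 → [5]
31 → extends → [5, 31]
29 → replaces 31 → [5, 29]
27 → replaces 29 → [5, 27]
7 → replaces 27 → [5, 7]
21 → extends → [5, 7, 21]
27 → extends → [5, 7, 21, 27]
33 → extends → [5, 7, 21, 27, 33]
24 → replaces 27 → [5, 7, 21, 24, 33]
14 → replaces 21 → [5, 7, 14, 24, 33]
6 → replaces 7 → [5, 6, 14, 24, 33]
13 → replaces 14 → [5, 6, 13, 24, 33]
32 → replaces 33 → [5, 6, 13, 24, 32]
11 → replaces 13 → [5, 6, 11, 24, 32]
11 → already a tail → [5, 6, 11, 24, 32]
13 → replaces 24 → [5, 6, 11, 13, 32]
Longest strictly increasing subsequence has length 5, so deletions = 17 − 5 = 12.

12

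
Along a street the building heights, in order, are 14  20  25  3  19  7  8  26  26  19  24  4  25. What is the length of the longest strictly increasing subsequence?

Let dp[i] be the length of the longest such subsequence ending at index i:
i:      1  2  3  4  5  6  7  8  9 10 11 12 13
a[i]:  14 20 25  3 19  7  8 26 26 19 24  4 25
dp:     1  2  3  1  2  2  3  4  4  4  5  2  6
Maximum dp value is 6.

6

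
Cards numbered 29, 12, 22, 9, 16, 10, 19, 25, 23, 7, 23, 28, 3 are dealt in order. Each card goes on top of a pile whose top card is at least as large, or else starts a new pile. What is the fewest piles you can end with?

The minimum number of non-increasing subsequences covering a sequence equals the length of its longest strictly increasing subsequence.
LIS length is 5 (e.g. 12, 16, 19, 25, 28), so 5 piles are needed.

5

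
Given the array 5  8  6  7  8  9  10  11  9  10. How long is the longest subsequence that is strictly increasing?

7

Track the smallest tail for each achievable length (strict):
5 → extends → [5]
8 → extends → [5, 8]
6 → replaces 8 → [5, 6]
7 → extends → [5, 6, 7]
8 → extends → [5, 6, 7, 8]
9 → extends → [5, 6, 7, 8, 9]
10 → extends → [5, 6, 7, 8, 9, 10]
11 → extends → [5, 6, 7, 8, 9, 10, 11]
9 → already a tail → [5, 6, 7, 8, 9, 10, 11]
10 → already a tail → [5, 6, 7, 8, 9, 10, 11]
Seven tails, so the longest strictly increasing subsequence has length 7 (e.g. 5, 6, 7, 8, 9, 10, 11).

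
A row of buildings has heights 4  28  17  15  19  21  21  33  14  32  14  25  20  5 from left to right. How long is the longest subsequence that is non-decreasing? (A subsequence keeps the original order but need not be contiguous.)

Let dp[i] be the length of the longest such subsequence ending at index i:
i:      1  2  3  4  5  6  7  8  9 10 11 12 13 14
a[i]:   4 28 17 15 19 21 21 33 14 32 14 25 20  5
dp:     1  2  2  2  3  4  5  6  2  6  3  6  4  2
Maximum dp value is 6.

6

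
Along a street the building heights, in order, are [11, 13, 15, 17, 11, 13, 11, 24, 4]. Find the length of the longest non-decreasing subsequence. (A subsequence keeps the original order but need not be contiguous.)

5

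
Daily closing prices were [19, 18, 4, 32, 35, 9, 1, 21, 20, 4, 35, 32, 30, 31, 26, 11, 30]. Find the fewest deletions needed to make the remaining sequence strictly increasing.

12

Fewest deletions = n − (longest strictly increasing subsequence).
Patience tails:
19 → extends → [19]
18 → replaces 19 → [18]
4 → replaces 18 → [4]
32 → extends → [4, 32]
35 → extends → [4, 32, 35]
9 → replaces 32 → [4, 9, 35]
1 → replaces 4 → [1, 9, 35]
21 → replaces 35 → [1, 9, 21]
20 → replaces 21 → [1, 9, 20]
4 → replaces 9 → [1, 4, 20]
35 → extends → [1, 4, 20, 35]
32 → replaces 35 → [1, 4, 20, 32]
30 → replaces 32 → [1, 4, 20, 30]
31 → extends → [1, 4, 20, 30, 31]
26 → replaces 30 → [1, 4, 20, 26, 31]
11 → replaces 20 → [1, 4, 11, 26, 31]
30 → replaces 31 → [1, 4, 11, 26, 30]
Longest strictly increasing subsequence has length 5, so deletions = 17 − 5 = 12.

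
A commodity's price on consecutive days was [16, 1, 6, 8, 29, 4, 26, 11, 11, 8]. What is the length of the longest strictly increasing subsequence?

4

Track the smallest tail for each achievable length (strict):
16 → extends → [16]
1 → replaces 16 → [1]
6 → extends → [1, 6]
8 → extends → [1, 6, 8]
29 → extends → [1, 6, 8, 29]
4 → replaces 6 → [1, 4, 8, 29]
26 → replaces 29 → [1, 4, 8, 26]
11 → replaces 26 → [1, 4, 8, 11]
11 → already a tail → [1, 4, 8, 11]
8 → already a tail → [1, 4, 8, 11]
Four tails, so the longest strictly increasing subsequence has length 4 (e.g. 1, 6, 8, 29).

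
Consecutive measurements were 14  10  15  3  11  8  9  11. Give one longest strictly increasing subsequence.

Patience tails give the LIS length; then backtrack through the dp parents:
14 → extends → [14]
10 → replaces 14 → [10]
15 → extends → [10, 15]
3 → replaces 10 → [3, 15]
11 → replaces 15 → [3, 11]
8 → replaces 11 → [3, 8]
9 → extends → [3, 8, 9]
11 → extends → [3, 8, 9, 11]
Length 4; one witness is 3, 8, 9, 11.

3, 8, 9, 11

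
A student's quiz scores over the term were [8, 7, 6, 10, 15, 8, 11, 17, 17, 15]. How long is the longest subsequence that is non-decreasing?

5

Track the smallest tail for each achievable length (allowing ties):
8 → extends → [8]
7 → replaces 8 → [7]
6 → replaces 7 → [6]
10 → extends → [6, 10]
15 → extends → [6, 10, 15]
8 → replaces 10 → [6, 8, 15]
11 → replaces 15 → [6, 8, 11]
17 → extends → [6, 8, 11, 17]
17 → extends → [6, 8, 11, 17, 17]
15 → replaces 17 → [6, 8, 11, 15, 17]
Five tails, so the longest non-decreasing subsequence has length 5 (e.g. 8, 10, 15, 17, 17).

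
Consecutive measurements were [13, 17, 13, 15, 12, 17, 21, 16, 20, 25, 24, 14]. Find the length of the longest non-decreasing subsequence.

Let dp[i] be the length of the longest such subsequence ending at index i:
i:      1  2  3  4  5  6  7  8  9 10 11 12
a[i]:  13 17 13 15 12 17 21 16 20 25 24 14
dp:     1  2  2  3  1  4  5  4  5  6  6  3
Maximum dp value is 6.

6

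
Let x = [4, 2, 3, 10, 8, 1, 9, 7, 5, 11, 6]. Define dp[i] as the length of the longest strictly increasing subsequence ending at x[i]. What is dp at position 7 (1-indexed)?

4

dp[i] = 1 + max{dp[j] : j<i, x[j]<x[i]} (or 1 if no such j):
i:      1  2  3  4  5  6  7  8  9 10 11
x[i]:   4  2  3 10  8  1  9  7  5 11  6
dp:     1  1  2  3  3  1  4  3  3  5  4
At index 7 the value is 4.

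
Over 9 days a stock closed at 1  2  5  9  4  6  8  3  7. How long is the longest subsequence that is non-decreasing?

Let dp[i] be the length of the longest such subsequence ending at index i:
i:     1 2 3 4 5 6 7 8 9
a[i]:  1 2 5 9 4 6 8 3 7
dp:    1 2 3 4 3 4 5 3 5
Maximum dp value is 5.

5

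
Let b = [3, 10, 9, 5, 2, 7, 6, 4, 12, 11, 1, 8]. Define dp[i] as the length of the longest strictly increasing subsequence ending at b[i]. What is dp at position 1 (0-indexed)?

dp[i] = 1 + max{dp[j] : j<i, b[j]<b[i]} (or 1 if no such j):
i:      0  1  2  3  4  5  6  7  8  9 10 11
b[i]:   3 10  9  5  2  7  6  4 12 11  1  8
dp:     1  2  2  2  1  3  3  2  4  4  1  4
At index 1 the value is 2.

2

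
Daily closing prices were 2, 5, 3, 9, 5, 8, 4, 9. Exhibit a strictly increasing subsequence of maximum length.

2, 3, 5, 8, 9

Patience tails give the LIS length; then backtrack through the dp parents:
2 → extends → [2]
5 → extends → [2, 5]
3 → replaces 5 → [2, 3]
9 → extends → [2, 3, 9]
5 → replaces 9 → [2, 3, 5]
8 → extends → [2, 3, 5, 8]
4 → replaces 5 → [2, 3, 4, 8]
9 → extends → [2, 3, 4, 8, 9]
Length 5; one witness is 2, 3, 5, 8, 9.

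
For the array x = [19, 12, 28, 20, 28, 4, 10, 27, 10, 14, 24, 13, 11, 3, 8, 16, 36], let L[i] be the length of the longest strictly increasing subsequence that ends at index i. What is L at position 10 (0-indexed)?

4

dp[i] = 1 + max{dp[j] : j<i, x[j]<x[i]} (or 1 if no such j):
i:      0  1  2  3  4  5  6  7  8  9 10 11 12 13 14 15 16
x[i]:  19 12 28 20 28  4 10 27 10 14 24 13 11  3  8 16 36
dp:     1  1  2  2  3  1  2  3  2  3  4  3  3  1  2  4  5
At index 10 the value is 4.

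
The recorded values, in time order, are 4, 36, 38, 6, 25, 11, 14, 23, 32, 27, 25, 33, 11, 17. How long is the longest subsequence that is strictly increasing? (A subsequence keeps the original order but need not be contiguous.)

7

Track the smallest tail for each achievable length (strict):
4 → extends → [4]
36 → extends → [4, 36]
38 → extends → [4, 36, 38]
6 → replaces 36 → [4, 6, 38]
25 → replaces 38 → [4, 6, 25]
11 → replaces 25 → [4, 6, 11]
14 → extends → [4, 6, 11, 14]
23 → extends → [4, 6, 11, 14, 23]
32 → extends → [4, 6, 11, 14, 23, 32]
27 → replaces 32 → [4, 6, 11, 14, 23, 27]
25 → replaces 27 → [4, 6, 11, 14, 23, 25]
33 → extends → [4, 6, 11, 14, 23, 25, 33]
11 → already a tail → [4, 6, 11, 14, 23, 25, 33]
17 → replaces 23 → [4, 6, 11, 14, 17, 25, 33]
Seven tails, so the longest strictly increasing subsequence has length 7 (e.g. 4, 6, 11, 14, 23, 32, 33).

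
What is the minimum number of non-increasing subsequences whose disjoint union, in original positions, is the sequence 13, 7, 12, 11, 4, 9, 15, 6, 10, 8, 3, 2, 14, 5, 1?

4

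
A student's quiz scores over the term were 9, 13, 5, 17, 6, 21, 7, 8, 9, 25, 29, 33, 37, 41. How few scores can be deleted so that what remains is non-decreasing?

4

Fewest deletions = n − (longest non-decreasing subsequence).
Patience tails:
9 → extends → [9]
13 → extends → [9, 13]
5 → replaces 9 → [5, 13]
17 → extends → [5, 13, 17]
6 → replaces 13 → [5, 6, 17]
21 → extends → [5, 6, 17, 21]
7 → replaces 17 → [5, 6, 7, 21]
8 → replaces 21 → [5, 6, 7, 8]
9 → extends → [5, 6, 7, 8, 9]
25 → extends → [5, 6, 7, 8, 9, 25]
29 → extends → [5, 6, 7, 8, 9, 25, 29]
33 → extends → [5, 6, 7, 8, 9, 25, 29, 33]
37 → extends → [5, 6, 7, 8, 9, 25, 29, 33, 37]
41 → extends → [5, 6, 7, 8, 9, 25, 29, 33, 37, 41]
Longest non-decreasing subsequence has length 10, so deletions = 14 − 10 = 4.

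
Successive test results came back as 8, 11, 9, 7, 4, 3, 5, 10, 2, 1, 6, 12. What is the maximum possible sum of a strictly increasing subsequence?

Let S[i] be the best sum of a strictly increasing subsequence ending at i:
i:      1  2  3  4  5  6  7  8  9 10 11 12
a[i]:   8 11  9  7  4  3  5 10  2  1  6 12
S:      8 19 17  7  4  3  9 27  2  1 15 39
Maximum is 39 (e.g. 8 + 9 + 10 + 12).

39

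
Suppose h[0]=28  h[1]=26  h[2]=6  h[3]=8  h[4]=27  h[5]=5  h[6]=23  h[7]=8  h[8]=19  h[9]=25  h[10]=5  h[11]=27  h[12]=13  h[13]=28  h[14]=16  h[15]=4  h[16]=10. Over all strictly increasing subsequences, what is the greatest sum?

Let S[i] be the best sum of a strictly increasing subsequence ending at i:
i:       0   1   2   3   4   5   6   7   8   9  10  11  12  13  14  15  16
h[i]:   28  26   6   8  27   5  23   8  19  25   5  27  13  28  16   4  10
S:      28  26   6  14  53   5  37  14  33  62   5  89  27 117  43   4  24
Maximum is 117 (e.g. 6 + 8 + 23 + 25 + 27 + 28).

117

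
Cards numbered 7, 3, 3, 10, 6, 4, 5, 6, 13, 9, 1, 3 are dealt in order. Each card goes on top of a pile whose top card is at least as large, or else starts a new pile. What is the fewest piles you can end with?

5

The minimum number of non-increasing subsequences covering a sequence equals the length of its longest strictly increasing subsequence.
LIS length is 5 (e.g. 3, 4, 5, 6, 13), so 5 piles are needed.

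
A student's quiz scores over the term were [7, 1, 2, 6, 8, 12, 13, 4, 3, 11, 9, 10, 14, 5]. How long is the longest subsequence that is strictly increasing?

Track the smallest tail for each achievable length (strict):
7 → extends → [7]
1 → replaces 7 → [1]
2 → extends → [1, 2]
6 → extends → [1, 2, 6]
8 → extends → [1, 2, 6, 8]
12 → extends → [1, 2, 6, 8, 12]
13 → extends → [1, 2, 6, 8, 12, 13]
4 → replaces 6 → [1, 2, 4, 8, 12, 13]
3 → replaces 4 → [1, 2, 3, 8, 12, 13]
11 → replaces 12 → [1, 2, 3, 8, 11, 13]
9 → replaces 11 → [1, 2, 3, 8, 9, 13]
10 → replaces 13 → [1, 2, 3, 8, 9, 10]
14 → extends → [1, 2, 3, 8, 9, 10, 14]
5 → replaces 8 → [1, 2, 3, 5, 9, 10, 14]
Seven tails, so the longest strictly increasing subsequence has length 7 (e.g. 1, 2, 6, 8, 12, 13, 14).

7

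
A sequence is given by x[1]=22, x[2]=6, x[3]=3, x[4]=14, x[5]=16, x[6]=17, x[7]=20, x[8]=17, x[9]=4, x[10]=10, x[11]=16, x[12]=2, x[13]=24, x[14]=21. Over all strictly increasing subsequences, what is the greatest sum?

97

Let S[i] be the best sum of a strictly increasing subsequence ending at i:
i:      1  2  3  4  5  6  7  8  9 10 11 12 13 14
x[i]:  22  6  3 14 16 17 20 17  4 10 16  2 24 21
S:     22  6  3 20 36 53 73 53  7 17 36  2 97 94
Maximum is 97 (e.g. 6 + 14 + 16 + 17 + 20 + 24).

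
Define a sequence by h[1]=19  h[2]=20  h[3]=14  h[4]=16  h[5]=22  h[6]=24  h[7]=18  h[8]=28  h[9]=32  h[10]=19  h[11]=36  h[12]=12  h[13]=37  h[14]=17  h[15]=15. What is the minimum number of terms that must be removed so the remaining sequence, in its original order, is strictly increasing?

Fewest deletions = n − (longest strictly increasing subsequence).
Patience tails:
19 → extends → [19]
20 → extends → [19, 20]
14 → replaces 19 → [14, 20]
16 → replaces 20 → [14, 16]
22 → extends → [14, 16, 22]
24 → extends → [14, 16, 22, 24]
18 → replaces 22 → [14, 16, 18, 24]
28 → extends → [14, 16, 18, 24, 28]
32 → extends → [14, 16, 18, 24, 28, 32]
19 → replaces 24 → [14, 16, 18, 19, 28, 32]
36 → extends → [14, 16, 18, 19, 28, 32, 36]
12 → replaces 14 → [12, 16, 18, 19, 28, 32, 36]
37 → extends → [12, 16, 18, 19, 28, 32, 36, 37]
17 → replaces 18 → [12, 16, 17, 19, 28, 32, 36, 37]
15 → replaces 16 → [12, 15, 17, 19, 28, 32, 36, 37]
Longest strictly increasing subsequence has length 8, so deletions = 15 − 8 = 7.

7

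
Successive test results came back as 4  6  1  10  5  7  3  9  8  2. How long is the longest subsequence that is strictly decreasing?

Negate each value so 'decreasing' becomes 'increasing', then run patience tails on the negated sequence:
-4 → extends → [-4]
-6 → replaces -4 → [-6]
-1 → extends → [-6, -1]
-10 → replaces -6 → [-10, -1]
-5 → replaces -1 → [-10, -5]
-7 → replaces -5 → [-10, -7]
-3 → extends → [-10, -7, -3]
-9 → replaces -7 → [-10, -9, -3]
-8 → replaces -3 → [-10, -9, -8]
-2 → extends → [-10, -9, -8, -2]
Four tails, so the longest strictly decreasing subsequence of the original has length 4.

4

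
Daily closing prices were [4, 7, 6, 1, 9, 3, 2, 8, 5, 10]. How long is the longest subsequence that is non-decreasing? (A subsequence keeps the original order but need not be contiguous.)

4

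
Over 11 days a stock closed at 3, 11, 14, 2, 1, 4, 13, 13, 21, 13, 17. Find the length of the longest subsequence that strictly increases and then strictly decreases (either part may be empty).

inc[i] = longest strictly increasing subsequence ending at i; dec[i] = longest strictly decreasing subsequence starting at i:
i:      1  2  3  4  5  6  7  8  9 10 11
a[i]:   3 11 14  2  1  4 13 13 21 13 17
inc:    1  2  3  1  1  2  3  3  4  3  4
dec:    3  3  3  2  1  1  1  1  2  1  1
Best peak at i=3 (value 14): inc=3, dec=3, length 3+3−1 = 5.

5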